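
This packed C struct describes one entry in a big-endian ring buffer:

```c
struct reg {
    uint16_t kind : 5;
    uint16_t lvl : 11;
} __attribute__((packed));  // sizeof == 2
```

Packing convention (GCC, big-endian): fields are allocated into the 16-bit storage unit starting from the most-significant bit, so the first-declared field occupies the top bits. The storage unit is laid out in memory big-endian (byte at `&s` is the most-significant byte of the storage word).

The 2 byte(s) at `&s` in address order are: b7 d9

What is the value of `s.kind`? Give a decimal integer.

[0]=0xb7 [1]=0xd9 (big-endian) → word 0xb7d9
kind:5 @ bit 11 → (0xb7d9>>11)&0x1f = 0x16  ←
lvl:11 @ bit 0 → (0xb7d9>>0)&0x7ff = 0x7d9

22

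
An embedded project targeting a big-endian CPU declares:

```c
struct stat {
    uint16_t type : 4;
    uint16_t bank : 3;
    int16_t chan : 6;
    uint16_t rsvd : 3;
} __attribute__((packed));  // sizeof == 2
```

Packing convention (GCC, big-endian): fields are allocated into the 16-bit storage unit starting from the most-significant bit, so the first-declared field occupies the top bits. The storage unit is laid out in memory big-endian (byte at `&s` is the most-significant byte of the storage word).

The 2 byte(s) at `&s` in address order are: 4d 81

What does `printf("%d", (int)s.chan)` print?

[0]=0x4d [1]=0x81 (big-endian) → word 0x4d81
type:4 @ bit 12 → (0x4d81>>12)&0xf = 0x4
bank:3 @ bit 9 → (0x4d81>>9)&0x7 = 0x6
chan:6 @ bit 3 → (0x4d81>>3)&0x3f = 0x30  ←
rsvd:3 @ bit 0 → (0x4d81>>0)&0x7 = 0x1
chan signed 6b, MSB=1: 48 - 64 = -16

-16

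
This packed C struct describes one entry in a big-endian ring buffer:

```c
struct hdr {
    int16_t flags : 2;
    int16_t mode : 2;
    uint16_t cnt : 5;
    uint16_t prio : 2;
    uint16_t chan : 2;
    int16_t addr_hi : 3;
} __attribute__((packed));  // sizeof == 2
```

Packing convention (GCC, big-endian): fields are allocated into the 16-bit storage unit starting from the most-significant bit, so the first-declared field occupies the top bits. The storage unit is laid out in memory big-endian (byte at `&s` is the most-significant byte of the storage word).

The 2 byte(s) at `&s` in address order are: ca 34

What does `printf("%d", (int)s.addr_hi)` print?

[0]=0xca [1]=0x34 (big-endian) → word 0xca34
flags [14+:2] = (word>>14) & 0x3 = 3
mode [12+:2] = (word>>12) & 0x3 = 0
cnt [7+:5] = (word>>7) & 0x1f = 20
prio [5+:2] = (word>>5) & 0x3 = 1
chan [3+:2] = (word>>3) & 0x3 = 2
addr_hi [0+:3] = (word>>0) & 0x7 = 4  ←
addr_hi signed 3b, MSB=1: 4 - 8 = -4

-4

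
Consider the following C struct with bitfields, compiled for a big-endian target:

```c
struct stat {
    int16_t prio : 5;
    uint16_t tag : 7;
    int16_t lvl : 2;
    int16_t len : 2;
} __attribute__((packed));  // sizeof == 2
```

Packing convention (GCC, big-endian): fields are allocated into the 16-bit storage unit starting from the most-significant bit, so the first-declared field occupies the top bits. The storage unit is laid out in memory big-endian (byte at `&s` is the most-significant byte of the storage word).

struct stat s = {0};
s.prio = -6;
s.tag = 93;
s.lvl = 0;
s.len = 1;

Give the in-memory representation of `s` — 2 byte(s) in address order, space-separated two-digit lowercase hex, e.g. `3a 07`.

prio:5 = -6 → 0x1a << 11 → word 0xd000
tag:7 = 93 → 0x5d << 4 → word 0xd5d0
lvl:2 = 0 → 0x0 << 2 → word 0xd5d0
len:2 = 1 → 0x1 << 0 → word 0xd5d1
word = 0xd5d1 → big-endian bytes:
  [0]=0xd5  [1]=0xd1

d5 d1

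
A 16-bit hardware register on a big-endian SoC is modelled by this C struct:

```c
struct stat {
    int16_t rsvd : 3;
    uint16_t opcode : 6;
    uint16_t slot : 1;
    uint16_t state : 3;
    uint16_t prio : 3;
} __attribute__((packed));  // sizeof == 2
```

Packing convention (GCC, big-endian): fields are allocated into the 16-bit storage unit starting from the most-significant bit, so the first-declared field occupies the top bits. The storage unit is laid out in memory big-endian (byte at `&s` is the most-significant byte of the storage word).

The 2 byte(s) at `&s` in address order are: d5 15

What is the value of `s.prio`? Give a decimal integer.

[0]=0xd5 [1]=0x15 (big-endian) → word 0xd515
rsvd:3 @ bit 13 → (0xd515>>13)&0x7 = 0x6
opcode:6 @ bit 7 → (0xd515>>7)&0x3f = 0x2a
slot:1 @ bit 6 → (0xd515>>6)&0x1 = 0x0
state:3 @ bit 3 → (0xd515>>3)&0x7 = 0x2
prio:3 @ bit 0 → (0xd515>>0)&0x7 = 0x5  ←

5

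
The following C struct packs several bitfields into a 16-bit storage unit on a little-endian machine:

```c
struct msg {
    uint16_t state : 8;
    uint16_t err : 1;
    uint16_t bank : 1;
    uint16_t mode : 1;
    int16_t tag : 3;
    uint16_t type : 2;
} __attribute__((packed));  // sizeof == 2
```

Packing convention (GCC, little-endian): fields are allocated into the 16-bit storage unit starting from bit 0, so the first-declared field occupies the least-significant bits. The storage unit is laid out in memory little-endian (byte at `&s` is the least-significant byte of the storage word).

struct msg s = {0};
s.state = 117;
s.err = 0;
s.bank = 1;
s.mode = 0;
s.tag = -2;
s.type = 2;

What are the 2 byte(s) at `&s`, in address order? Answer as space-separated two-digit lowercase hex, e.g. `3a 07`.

75 b2

[0+:8] state=117 & 0xff = 0x75; word=0x0075
[8+:1] err=0 & 0x1 = 0x0; word=0x0075
[9+:1] bank=1 & 0x1 = 0x1; word=0x0275
[10+:1] mode=0 & 0x1 = 0x0; word=0x0275
[11+:3] tag=-2 & 0x7 = 0x6; word=0x3275
[14+:2] type=2 & 0x3 = 0x2; word=0xb275
word = 0xb275 → little-endian bytes:
  [0]=0x75  [1]=0xb2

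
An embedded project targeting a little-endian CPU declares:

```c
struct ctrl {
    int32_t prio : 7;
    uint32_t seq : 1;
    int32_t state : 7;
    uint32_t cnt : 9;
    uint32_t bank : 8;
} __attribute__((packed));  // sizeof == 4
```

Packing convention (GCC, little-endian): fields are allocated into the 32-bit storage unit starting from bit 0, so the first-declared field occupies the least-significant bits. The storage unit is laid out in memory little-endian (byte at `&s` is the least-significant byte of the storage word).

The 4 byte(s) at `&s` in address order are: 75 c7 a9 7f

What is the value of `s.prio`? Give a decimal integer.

[0]=0x75 [1]=0xc7 [2]=0xa9 [3]=0x7f (little-endian) → word 0x7fa9c775
prio:7 @ bit 0 → (0x7fa9c775>>0)&0x7f = 0x75  ←
seq:1 @ bit 7 → (0x7fa9c775>>7)&0x1 = 0x0
state:7 @ bit 8 → (0x7fa9c775>>8)&0x7f = 0x47
cnt:9 @ bit 15 → (0x7fa9c775>>15)&0x1ff = 0x153
bank:8 @ bit 24 → (0x7fa9c775>>24)&0xff = 0x7f
prio signed 7b, MSB=1: 117 - 128 = -11

-11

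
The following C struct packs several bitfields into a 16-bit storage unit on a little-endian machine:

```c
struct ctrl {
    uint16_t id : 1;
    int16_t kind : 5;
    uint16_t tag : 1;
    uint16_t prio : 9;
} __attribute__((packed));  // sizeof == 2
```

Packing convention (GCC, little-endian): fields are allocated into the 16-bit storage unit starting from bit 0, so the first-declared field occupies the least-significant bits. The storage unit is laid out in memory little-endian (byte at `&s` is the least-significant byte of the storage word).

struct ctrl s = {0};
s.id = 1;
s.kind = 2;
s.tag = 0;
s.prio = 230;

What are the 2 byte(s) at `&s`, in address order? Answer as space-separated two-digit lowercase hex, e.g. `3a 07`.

[0+:1] id=1 & 0x1 = 0x1; word=0x0001
[1+:5] kind=2 & 0x1f = 0x2; word=0x0005
[6+:1] tag=0 & 0x1 = 0x0; word=0x0005
[7+:9] prio=230 & 0x1ff = 0xe6; word=0x7305
word = 0x7305 → little-endian bytes:
  [0]=0x05  [1]=0x73

05 73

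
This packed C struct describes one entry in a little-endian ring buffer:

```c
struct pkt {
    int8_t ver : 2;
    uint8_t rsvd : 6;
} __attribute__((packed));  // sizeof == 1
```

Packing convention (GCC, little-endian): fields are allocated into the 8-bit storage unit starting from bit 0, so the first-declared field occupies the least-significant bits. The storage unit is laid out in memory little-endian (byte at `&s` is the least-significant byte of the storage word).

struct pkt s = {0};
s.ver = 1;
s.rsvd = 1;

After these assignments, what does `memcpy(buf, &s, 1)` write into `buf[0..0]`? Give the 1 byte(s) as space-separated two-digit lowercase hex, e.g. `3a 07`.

05

ver (2b) val=1 bits=0x1 at bit 0: 0x01
rsvd (6b) val=1 bits=0x1 at bit 2: 0x05
word = 0x05 → little-endian bytes:
  [0]=0x05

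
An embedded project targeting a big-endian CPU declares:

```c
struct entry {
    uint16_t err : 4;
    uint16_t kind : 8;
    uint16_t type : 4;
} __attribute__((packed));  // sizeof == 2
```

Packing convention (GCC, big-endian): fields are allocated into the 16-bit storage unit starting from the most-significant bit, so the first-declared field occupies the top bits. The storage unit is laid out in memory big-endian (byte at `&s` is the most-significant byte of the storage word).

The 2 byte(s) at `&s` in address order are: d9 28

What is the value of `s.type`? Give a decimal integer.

8

[0]=0xd9 [1]=0x28 (big-endian) → word 0xd928
err:4 @ bit 12 → (0xd928>>12)&0xf = 0xd
kind:8 @ bit 4 → (0xd928>>4)&0xff = 0x92
type:4 @ bit 0 → (0xd928>>0)&0xf = 0x8  ←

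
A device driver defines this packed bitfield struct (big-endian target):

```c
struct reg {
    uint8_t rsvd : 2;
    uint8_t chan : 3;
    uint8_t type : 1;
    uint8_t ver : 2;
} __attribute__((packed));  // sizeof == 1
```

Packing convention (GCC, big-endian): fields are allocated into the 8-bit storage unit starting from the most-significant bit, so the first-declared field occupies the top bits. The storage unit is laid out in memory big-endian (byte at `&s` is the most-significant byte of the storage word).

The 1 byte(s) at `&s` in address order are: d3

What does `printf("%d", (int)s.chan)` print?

2

[0]=0xd3 (big-endian) → word 0xd3
rsvd [6+:2] = (word>>6) & 0x3 = 3
chan [3+:3] = (word>>3) & 0x7 = 2  ←
type [2+:1] = (word>>2) & 0x1 = 0
ver [0+:2] = (word>>0) & 0x3 = 3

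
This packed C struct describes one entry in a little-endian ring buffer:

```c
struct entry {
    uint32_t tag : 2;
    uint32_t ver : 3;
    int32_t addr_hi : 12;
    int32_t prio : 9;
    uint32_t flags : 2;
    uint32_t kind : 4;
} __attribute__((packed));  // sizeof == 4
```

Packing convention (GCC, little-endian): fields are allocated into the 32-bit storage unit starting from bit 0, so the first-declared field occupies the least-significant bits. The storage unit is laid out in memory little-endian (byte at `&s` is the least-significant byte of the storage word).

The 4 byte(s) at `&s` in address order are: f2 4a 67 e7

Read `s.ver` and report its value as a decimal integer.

4

[0]=0xf2 [1]=0x4a [2]=0x67 [3]=0xe7 (little-endian) → word 0xe7674af2
tag:2 @ bit 0 → (0xe7674af2>>0)&0x3 = 0x2
ver:3 @ bit 2 → (0xe7674af2>>2)&0x7 = 0x4  ←
addr_hi:12 @ bit 5 → (0xe7674af2>>5)&0xfff = 0xa57
prio:9 @ bit 17 → (0xe7674af2>>17)&0x1ff = 0x1b3
flags:2 @ bit 26 → (0xe7674af2>>26)&0x3 = 0x1
kind:4 @ bit 28 → (0xe7674af2>>28)&0xf = 0xe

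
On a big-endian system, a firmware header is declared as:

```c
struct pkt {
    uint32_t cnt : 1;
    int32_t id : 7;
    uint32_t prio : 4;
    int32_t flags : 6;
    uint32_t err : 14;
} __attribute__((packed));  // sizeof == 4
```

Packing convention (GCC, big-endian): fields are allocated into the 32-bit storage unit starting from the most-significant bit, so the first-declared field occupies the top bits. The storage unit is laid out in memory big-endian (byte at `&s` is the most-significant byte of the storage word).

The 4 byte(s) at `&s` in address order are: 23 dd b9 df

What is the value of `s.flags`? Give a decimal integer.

-10

[0]=0x23 [1]=0xdd [2]=0xb9 [3]=0xdf (big-endian) → word 0x23ddb9df
cnt [31+:1] = (word>>31) & 0x1 = 0
id [24+:7] = (word>>24) & 0x7f = 35
prio [20+:4] = (word>>20) & 0xf = 13
flags [14+:6] = (word>>14) & 0x3f = 54  ←
err [0+:14] = (word>>0) & 0x3fff = 14815
flags signed 6b, MSB=1: 54 - 64 = -10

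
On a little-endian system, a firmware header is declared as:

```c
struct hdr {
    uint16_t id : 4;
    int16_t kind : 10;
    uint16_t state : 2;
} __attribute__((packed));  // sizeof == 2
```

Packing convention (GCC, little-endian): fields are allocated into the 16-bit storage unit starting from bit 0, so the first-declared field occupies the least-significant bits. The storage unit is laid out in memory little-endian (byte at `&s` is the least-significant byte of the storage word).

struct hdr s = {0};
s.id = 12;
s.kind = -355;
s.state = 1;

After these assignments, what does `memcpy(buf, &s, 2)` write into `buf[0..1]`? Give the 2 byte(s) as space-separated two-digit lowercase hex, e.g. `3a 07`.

dc 69

[0+:4] id=12 & 0xf = 0xc; word=0x000c
[4+:10] kind=-355 & 0x3ff = 0x29d; word=0x29dc
[14+:2] state=1 & 0x3 = 0x1; word=0x69dc
word = 0x69dc → little-endian bytes:
  [0]=0xdc  [1]=0x69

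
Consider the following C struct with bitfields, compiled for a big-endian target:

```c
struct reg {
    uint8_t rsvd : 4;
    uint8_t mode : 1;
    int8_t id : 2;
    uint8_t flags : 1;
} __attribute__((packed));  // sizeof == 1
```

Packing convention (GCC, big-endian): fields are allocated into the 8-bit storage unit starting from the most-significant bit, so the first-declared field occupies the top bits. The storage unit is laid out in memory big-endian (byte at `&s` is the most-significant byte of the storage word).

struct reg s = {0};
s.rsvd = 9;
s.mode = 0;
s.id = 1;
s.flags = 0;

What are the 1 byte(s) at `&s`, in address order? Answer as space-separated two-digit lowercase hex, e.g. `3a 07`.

rsvd (4b) val=9 bits=0x9 at bit 4: 0x90
mode (1b) val=0 bits=0x0 at bit 3: 0x90
id (2b) val=1 bits=0x1 at bit 1: 0x92
flags (1b) val=0 bits=0x0 at bit 0: 0x92
word = 0x92 → big-endian bytes:
  [0]=0x92

92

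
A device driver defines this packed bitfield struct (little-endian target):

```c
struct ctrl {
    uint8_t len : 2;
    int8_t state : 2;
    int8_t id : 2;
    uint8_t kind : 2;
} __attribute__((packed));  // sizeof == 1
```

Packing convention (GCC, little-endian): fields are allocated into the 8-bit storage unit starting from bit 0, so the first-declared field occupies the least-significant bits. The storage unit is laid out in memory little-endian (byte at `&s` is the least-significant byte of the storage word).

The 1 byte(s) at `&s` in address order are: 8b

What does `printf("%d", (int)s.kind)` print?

[0]=0x8b (little-endian) → word 0x8b
len [0+:2] = (word>>0) & 0x3 = 3
state [2+:2] = (word>>2) & 0x3 = 2
id [4+:2] = (word>>4) & 0x3 = 0
kind [6+:2] = (word>>6) & 0x3 = 2  ←

2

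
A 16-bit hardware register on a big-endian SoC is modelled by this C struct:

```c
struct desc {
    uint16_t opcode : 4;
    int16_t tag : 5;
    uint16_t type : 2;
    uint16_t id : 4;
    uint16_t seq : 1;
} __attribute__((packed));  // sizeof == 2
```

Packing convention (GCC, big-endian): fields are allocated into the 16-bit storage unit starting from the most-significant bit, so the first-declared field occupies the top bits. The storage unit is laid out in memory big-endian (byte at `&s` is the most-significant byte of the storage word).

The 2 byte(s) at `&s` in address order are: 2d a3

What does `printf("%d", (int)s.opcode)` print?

[0]=0x2d [1]=0xa3 (big-endian) → word 0x2da3
opcode:4 @ bit 12 → (0x2da3>>12)&0xf = 0x2  ←
tag:5 @ bit 7 → (0x2da3>>7)&0x1f = 0x1b
type:2 @ bit 5 → (0x2da3>>5)&0x3 = 0x1
id:4 @ bit 1 → (0x2da3>>1)&0xf = 0x1
seq:1 @ bit 0 → (0x2da3>>0)&0x1 = 0x1

2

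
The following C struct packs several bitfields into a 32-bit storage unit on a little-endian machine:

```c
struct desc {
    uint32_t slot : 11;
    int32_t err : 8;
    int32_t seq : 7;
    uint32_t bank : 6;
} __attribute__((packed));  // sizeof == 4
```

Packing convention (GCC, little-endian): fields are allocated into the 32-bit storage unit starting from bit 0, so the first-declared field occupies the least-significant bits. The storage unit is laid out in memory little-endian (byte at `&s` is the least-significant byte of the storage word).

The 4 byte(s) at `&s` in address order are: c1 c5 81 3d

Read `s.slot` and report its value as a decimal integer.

1473

[0]=0xc1 [1]=0xc5 [2]=0x81 [3]=0x3d (little-endian) → word 0x3d81c5c1
slot [0+:11] = (word>>0) & 0x7ff = 1473  ←
err [11+:8] = (word>>11) & 0xff = 56
seq [19+:7] = (word>>19) & 0x7f = 48
bank [26+:6] = (word>>26) & 0x3f = 15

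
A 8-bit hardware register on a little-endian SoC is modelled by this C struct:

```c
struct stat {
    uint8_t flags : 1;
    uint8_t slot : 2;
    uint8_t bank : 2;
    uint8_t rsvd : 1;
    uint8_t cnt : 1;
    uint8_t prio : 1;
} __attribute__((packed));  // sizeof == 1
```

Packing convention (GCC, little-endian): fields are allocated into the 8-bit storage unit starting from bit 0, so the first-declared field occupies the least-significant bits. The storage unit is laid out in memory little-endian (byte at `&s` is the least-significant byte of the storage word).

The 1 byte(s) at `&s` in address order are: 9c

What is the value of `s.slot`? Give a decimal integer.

2

[0]=0x9c (little-endian) → word 0x9c
flags [0+:1] = (word>>0) & 0x1 = 0
slot [1+:2] = (word>>1) & 0x3 = 2  ←
bank [3+:2] = (word>>3) & 0x3 = 3
rsvd [5+:1] = (word>>5) & 0x1 = 0
cnt [6+:1] = (word>>6) & 0x1 = 0
prio [7+:1] = (word>>7) & 0x1 = 1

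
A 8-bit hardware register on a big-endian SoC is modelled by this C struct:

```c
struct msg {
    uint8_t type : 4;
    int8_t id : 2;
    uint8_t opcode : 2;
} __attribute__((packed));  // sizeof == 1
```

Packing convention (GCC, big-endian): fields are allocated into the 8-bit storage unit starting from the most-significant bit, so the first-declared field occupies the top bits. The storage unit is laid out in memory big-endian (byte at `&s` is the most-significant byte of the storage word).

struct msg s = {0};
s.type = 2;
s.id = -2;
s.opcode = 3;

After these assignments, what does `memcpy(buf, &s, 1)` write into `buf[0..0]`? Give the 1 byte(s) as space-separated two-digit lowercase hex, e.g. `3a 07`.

2b

[4+:4] type=2 & 0xf = 0x2; word=0x20
[2+:2] id=-2 & 0x3 = 0x2; word=0x28
[0+:2] opcode=3 & 0x3 = 0x3; word=0x2b
word = 0x2b → big-endian bytes:
  [0]=0x2b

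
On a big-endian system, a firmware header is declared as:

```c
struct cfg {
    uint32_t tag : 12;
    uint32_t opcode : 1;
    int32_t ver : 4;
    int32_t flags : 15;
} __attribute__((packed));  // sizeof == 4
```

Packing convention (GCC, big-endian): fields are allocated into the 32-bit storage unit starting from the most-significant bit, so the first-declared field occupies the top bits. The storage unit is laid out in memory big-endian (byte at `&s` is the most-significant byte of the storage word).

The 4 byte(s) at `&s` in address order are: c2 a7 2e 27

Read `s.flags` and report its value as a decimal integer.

11815

[0]=0xc2 [1]=0xa7 [2]=0x2e [3]=0x27 (big-endian) → word 0xc2a72e27
tag:12 @ bit 20 → (0xc2a72e27>>20)&0xfff = 0xc2a
opcode:1 @ bit 19 → (0xc2a72e27>>19)&0x1 = 0x0
ver:4 @ bit 15 → (0xc2a72e27>>15)&0xf = 0xe
flags:15 @ bit 0 → (0xc2a72e27>>0)&0x7fff = 0x2e27  ←
flags signed 15b, MSB=0: value = 11815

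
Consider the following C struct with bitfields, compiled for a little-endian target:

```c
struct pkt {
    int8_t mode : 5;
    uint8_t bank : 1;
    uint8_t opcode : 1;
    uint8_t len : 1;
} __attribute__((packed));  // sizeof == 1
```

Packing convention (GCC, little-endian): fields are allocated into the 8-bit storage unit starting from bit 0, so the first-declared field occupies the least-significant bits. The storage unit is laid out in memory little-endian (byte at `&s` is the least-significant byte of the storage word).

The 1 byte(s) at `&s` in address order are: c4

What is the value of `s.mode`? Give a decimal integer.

4

[0]=0xc4 (little-endian) → word 0xc4
mode:5 @ bit 0 → (0xc4>>0)&0x1f = 0x4  ←
bank:1 @ bit 5 → (0xc4>>5)&0x1 = 0x0
opcode:1 @ bit 6 → (0xc4>>6)&0x1 = 0x1
len:1 @ bit 7 → (0xc4>>7)&0x1 = 0x1
mode signed 5b, MSB=0: value = 4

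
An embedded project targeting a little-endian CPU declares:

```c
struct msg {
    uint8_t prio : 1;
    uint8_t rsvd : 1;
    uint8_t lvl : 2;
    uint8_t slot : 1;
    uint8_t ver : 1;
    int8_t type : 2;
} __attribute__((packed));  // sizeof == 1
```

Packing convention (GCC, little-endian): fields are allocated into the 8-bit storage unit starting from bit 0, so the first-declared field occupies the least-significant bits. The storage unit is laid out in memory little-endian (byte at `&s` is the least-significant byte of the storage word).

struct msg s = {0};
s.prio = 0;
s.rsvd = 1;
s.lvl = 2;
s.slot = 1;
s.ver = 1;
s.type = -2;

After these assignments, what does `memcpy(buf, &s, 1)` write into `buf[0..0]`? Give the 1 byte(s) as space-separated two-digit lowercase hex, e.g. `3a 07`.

ba

[0+:1] prio=0 & 0x1 = 0x0; word=0x00
[1+:1] rsvd=1 & 0x1 = 0x1; word=0x02
[2+:2] lvl=2 & 0x3 = 0x2; word=0x0a
[4+:1] slot=1 & 0x1 = 0x1; word=0x1a
[5+:1] ver=1 & 0x1 = 0x1; word=0x3a
[6+:2] type=-2 & 0x3 = 0x2; word=0xba
word = 0xba → little-endian bytes:
  [0]=0xba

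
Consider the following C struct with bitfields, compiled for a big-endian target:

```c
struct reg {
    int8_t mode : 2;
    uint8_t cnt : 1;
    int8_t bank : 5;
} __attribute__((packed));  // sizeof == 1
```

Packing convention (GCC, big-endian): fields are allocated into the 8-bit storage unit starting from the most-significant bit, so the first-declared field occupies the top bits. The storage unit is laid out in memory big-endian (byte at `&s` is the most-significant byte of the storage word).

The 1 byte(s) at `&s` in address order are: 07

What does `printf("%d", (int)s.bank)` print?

7

[0]=0x07 (big-endian) → word 0x07
mode [6+:2] = (word>>6) & 0x3 = 0
cnt [5+:1] = (word>>5) & 0x1 = 0
bank [0+:5] = (word>>0) & 0x1f = 7  ←
bank signed 5b, MSB=0: value = 7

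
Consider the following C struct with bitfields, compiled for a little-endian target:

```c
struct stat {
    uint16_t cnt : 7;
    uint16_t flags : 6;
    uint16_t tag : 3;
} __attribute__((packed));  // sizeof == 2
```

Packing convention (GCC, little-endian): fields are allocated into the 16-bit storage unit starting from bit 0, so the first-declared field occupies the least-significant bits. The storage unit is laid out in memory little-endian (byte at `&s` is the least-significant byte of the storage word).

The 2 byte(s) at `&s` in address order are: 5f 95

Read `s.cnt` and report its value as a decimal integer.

95

[0]=0x5f [1]=0x95 (little-endian) → word 0x955f
cnt:7 @ bit 0 → (0x955f>>0)&0x7f = 0x5f  ←
flags:6 @ bit 7 → (0x955f>>7)&0x3f = 0x2a
tag:3 @ bit 13 → (0x955f>>13)&0x7 = 0x4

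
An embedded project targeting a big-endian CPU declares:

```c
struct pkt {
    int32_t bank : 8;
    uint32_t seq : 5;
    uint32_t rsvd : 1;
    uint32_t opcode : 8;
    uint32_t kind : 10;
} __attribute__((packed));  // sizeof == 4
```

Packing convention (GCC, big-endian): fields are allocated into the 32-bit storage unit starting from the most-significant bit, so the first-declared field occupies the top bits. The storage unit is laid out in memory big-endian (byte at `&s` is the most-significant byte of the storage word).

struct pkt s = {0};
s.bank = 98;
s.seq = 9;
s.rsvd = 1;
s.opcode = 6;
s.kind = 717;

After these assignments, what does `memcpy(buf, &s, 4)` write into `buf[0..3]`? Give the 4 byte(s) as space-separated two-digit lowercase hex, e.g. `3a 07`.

62 4c 1a cd

[24+:8] bank=98 & 0xff = 0x62; word=0x62000000
[19+:5] seq=9 & 0x1f = 0x9; word=0x62480000
[18+:1] rsvd=1 & 0x1 = 0x1; word=0x624c0000
[10+:8] opcode=6 & 0xff = 0x6; word=0x624c1800
[0+:10] kind=717 & 0x3ff = 0x2cd; word=0x624c1acd
word = 0x624c1acd → big-endian bytes:
  [0]=0x62  [1]=0x4c  [2]=0x1a  [3]=0xcd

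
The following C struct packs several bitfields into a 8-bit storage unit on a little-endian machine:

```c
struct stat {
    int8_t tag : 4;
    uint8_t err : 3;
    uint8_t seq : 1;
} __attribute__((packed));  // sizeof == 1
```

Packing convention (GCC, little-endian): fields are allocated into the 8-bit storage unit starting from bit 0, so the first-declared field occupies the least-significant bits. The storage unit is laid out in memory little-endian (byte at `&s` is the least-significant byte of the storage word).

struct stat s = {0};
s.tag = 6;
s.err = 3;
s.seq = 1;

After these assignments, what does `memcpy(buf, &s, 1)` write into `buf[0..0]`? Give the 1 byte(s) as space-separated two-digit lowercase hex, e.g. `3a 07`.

[0+:4] tag=6 & 0xf = 0x6; word=0x06
[4+:3] err=3 & 0x7 = 0x3; word=0x36
[7+:1] seq=1 & 0x1 = 0x1; word=0xb6
word = 0xb6 → little-endian bytes:
  [0]=0xb6

b6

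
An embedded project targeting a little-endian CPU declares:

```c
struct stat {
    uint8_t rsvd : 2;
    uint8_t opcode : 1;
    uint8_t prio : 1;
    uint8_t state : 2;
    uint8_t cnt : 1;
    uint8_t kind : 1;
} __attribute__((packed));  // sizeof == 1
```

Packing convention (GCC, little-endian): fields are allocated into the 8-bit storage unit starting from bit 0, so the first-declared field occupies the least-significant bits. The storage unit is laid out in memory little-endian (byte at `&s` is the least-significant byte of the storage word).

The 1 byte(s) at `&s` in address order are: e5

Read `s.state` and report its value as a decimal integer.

[0]=0xe5 (little-endian) → word 0xe5
rsvd [0+:2] = (word>>0) & 0x3 = 1
opcode [2+:1] = (word>>2) & 0x1 = 1
prio [3+:1] = (word>>3) & 0x1 = 0
state [4+:2] = (word>>4) & 0x3 = 2  ←
cnt [6+:1] = (word>>6) & 0x1 = 1
kind [7+:1] = (word>>7) & 0x1 = 1

2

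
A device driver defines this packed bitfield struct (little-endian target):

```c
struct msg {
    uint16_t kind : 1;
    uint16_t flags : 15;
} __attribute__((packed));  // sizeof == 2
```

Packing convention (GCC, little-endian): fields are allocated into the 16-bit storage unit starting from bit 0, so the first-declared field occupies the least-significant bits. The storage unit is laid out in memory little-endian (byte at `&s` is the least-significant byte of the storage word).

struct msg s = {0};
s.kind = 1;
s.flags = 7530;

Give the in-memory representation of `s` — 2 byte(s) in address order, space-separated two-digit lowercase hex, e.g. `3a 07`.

[0+:1] kind=1 & 0x1 = 0x1; word=0x0001
[1+:15] flags=7530 & 0x7fff = 0x1d6a; word=0x3ad5
word = 0x3ad5 → little-endian bytes:
  [0]=0xd5  [1]=0x3a

d5 3a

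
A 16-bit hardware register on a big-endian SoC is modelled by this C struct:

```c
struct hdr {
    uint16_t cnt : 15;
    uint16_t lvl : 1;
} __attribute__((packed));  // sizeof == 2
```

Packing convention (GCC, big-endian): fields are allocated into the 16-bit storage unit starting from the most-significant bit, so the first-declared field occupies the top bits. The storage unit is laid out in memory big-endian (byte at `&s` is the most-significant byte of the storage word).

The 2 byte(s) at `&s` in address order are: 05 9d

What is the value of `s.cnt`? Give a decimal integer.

[0]=0x05 [1]=0x9d (big-endian) → word 0x059d
cnt:15 @ bit 1 → (0x059d>>1)&0x7fff = 0x2ce  ←
lvl:1 @ bit 0 → (0x059d>>0)&0x1 = 0x1

718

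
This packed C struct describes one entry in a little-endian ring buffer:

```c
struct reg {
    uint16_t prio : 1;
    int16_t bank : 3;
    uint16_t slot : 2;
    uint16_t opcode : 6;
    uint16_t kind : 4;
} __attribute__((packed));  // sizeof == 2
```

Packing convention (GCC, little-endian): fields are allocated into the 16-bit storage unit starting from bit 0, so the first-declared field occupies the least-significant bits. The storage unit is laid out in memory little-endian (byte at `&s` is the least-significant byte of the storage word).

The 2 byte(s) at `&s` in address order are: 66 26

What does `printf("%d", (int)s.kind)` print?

2

[0]=0x66 [1]=0x26 (little-endian) → word 0x2666
prio:1 @ bit 0 → (0x2666>>0)&0x1 = 0x0
bank:3 @ bit 1 → (0x2666>>1)&0x7 = 0x3
slot:2 @ bit 4 → (0x2666>>4)&0x3 = 0x2
opcode:6 @ bit 6 → (0x2666>>6)&0x3f = 0x19
kind:4 @ bit 12 → (0x2666>>12)&0xf = 0x2  ←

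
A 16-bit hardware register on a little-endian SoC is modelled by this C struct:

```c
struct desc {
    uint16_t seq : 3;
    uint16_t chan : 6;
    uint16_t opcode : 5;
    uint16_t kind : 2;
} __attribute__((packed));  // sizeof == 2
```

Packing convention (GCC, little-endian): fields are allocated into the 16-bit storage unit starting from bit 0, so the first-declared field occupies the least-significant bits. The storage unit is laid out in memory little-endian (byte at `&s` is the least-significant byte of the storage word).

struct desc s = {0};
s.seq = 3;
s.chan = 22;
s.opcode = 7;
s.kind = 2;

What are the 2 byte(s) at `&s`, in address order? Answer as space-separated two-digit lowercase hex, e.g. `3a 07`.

b3 8e

seq:3 = 3 → 0x3 << 0 → word 0x0003
chan:6 = 22 → 0x16 << 3 → word 0x00b3
opcode:5 = 7 → 0x7 << 9 → word 0x0eb3
kind:2 = 2 → 0x2 << 14 → word 0x8eb3
word = 0x8eb3 → little-endian bytes:
  [0]=0xb3  [1]=0x8e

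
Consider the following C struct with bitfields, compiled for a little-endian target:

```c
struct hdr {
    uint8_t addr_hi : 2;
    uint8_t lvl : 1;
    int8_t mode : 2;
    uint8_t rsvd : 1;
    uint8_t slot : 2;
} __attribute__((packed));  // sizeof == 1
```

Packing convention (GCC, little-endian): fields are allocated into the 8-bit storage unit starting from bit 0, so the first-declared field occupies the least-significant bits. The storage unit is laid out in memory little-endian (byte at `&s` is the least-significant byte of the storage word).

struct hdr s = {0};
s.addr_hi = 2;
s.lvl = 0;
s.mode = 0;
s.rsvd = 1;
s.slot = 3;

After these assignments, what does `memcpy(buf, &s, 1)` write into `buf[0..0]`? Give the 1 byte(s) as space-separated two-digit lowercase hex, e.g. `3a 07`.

[0+:2] addr_hi=2 & 0x3 = 0x2; word=0x02
[2+:1] lvl=0 & 0x1 = 0x0; word=0x02
[3+:2] mode=0 & 0x3 = 0x0; word=0x02
[5+:1] rsvd=1 & 0x1 = 0x1; word=0x22
[6+:2] slot=3 & 0x3 = 0x3; word=0xe2
word = 0xe2 → little-endian bytes:
  [0]=0xe2

e2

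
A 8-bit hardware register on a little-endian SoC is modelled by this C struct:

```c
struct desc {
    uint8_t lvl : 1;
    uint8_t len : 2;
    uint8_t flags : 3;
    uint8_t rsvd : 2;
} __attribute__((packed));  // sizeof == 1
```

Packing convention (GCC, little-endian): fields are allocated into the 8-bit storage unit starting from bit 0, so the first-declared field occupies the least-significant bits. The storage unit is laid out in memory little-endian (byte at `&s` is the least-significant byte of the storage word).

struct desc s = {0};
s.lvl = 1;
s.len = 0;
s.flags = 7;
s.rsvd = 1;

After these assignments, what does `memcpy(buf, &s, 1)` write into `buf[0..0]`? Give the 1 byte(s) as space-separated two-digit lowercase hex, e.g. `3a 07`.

79

lvl:1 = 1 → 0x1 << 0 → word 0x01
len:2 = 0 → 0x0 << 1 → word 0x01
flags:3 = 7 → 0x7 << 3 → word 0x39
rsvd:2 = 1 → 0x1 << 6 → word 0x79
word = 0x79 → little-endian bytes:
  [0]=0x79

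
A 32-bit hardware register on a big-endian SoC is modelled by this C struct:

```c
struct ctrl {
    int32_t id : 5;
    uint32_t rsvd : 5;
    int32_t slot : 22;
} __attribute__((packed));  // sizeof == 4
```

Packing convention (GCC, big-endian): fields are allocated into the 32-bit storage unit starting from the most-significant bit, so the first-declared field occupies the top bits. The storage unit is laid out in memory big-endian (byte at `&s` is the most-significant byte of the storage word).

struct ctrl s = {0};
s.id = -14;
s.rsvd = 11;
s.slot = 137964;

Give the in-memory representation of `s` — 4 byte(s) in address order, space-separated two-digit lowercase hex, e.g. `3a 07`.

92 c2 1a ec

id (5b) val=-14 bits=0x12 at bit 27: 0x90000000
rsvd (5b) val=11 bits=0xb at bit 22: 0x92c00000
slot (22b) val=137964 bits=0x21aec at bit 0: 0x92c21aec
word = 0x92c21aec → big-endian bytes:
  [0]=0x92  [1]=0xc2  [2]=0x1a  [3]=0xec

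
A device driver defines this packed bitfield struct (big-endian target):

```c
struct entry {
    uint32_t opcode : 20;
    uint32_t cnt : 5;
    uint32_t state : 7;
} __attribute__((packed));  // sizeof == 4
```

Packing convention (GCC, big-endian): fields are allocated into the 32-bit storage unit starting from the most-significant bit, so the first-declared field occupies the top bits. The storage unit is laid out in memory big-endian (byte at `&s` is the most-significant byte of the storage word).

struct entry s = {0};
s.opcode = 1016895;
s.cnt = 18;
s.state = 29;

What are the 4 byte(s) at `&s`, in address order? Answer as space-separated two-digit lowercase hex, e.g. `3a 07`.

f8 43 f9 1d

opcode (20b) val=1016895 bits=0xf843f at bit 12: 0xf843f000
cnt (5b) val=18 bits=0x12 at bit 7: 0xf843f900
state (7b) val=29 bits=0x1d at bit 0: 0xf843f91d
word = 0xf843f91d → big-endian bytes:
  [0]=0xf8  [1]=0x43  [2]=0xf9  [3]=0x1d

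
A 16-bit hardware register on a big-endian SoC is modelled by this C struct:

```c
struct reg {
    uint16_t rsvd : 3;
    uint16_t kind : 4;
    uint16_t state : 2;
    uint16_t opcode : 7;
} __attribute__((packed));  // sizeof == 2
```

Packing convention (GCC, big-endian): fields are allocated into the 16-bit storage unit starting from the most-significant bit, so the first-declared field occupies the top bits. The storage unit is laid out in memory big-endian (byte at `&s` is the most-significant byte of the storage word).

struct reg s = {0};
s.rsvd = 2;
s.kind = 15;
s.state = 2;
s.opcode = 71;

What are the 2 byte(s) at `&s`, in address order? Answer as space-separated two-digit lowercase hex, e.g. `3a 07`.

rsvd (3b) val=2 bits=0x2 at bit 13: 0x4000
kind (4b) val=15 bits=0xf at bit 9: 0x5e00
state (2b) val=2 bits=0x2 at bit 7: 0x5f00
opcode (7b) val=71 bits=0x47 at bit 0: 0x5f47
word = 0x5f47 → big-endian bytes:
  [0]=0x5f  [1]=0x47

5f 47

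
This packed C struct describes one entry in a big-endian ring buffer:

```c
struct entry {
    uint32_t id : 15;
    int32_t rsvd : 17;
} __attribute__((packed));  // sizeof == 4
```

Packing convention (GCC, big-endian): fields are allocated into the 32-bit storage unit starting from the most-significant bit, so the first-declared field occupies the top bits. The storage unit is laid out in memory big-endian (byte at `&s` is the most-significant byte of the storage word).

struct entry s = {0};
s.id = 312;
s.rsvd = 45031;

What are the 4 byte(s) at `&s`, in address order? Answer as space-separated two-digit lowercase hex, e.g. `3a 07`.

02 70 af e7

[17+:15] id=312 & 0x7fff = 0x138; word=0x02700000
[0+:17] rsvd=45031 & 0x1ffff = 0xafe7; word=0x0270afe7
word = 0x0270afe7 → big-endian bytes:
  [0]=0x02  [1]=0x70  [2]=0xaf  [3]=0xe7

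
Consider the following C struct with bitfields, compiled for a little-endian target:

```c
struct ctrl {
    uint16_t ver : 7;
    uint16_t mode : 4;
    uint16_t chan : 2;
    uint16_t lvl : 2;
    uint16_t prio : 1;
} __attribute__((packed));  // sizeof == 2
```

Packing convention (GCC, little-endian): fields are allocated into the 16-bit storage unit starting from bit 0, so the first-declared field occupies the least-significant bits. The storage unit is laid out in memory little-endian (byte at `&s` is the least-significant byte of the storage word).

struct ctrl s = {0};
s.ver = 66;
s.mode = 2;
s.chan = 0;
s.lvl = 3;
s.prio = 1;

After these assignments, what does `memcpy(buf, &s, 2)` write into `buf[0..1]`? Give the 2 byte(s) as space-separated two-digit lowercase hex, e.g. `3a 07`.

ver (7b) val=66 bits=0x42 at bit 0: 0x0042
mode (4b) val=2 bits=0x2 at bit 7: 0x0142
chan (2b) val=0 bits=0x0 at bit 11: 0x0142
lvl (2b) val=3 bits=0x3 at bit 13: 0x6142
prio (1b) val=1 bits=0x1 at bit 15: 0xe142
word = 0xe142 → little-endian bytes:
  [0]=0x42  [1]=0xe1

42 e1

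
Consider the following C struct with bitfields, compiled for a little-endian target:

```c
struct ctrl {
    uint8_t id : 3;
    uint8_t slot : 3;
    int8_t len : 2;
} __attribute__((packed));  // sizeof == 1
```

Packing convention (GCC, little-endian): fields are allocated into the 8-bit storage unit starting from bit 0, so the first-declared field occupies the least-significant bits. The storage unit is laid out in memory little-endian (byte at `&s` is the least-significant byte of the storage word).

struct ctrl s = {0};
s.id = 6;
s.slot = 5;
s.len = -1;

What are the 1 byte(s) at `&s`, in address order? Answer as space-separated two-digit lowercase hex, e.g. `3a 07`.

ee

[0+:3] id=6 & 0x7 = 0x6; word=0x06
[3+:3] slot=5 & 0x7 = 0x5; word=0x2e
[6+:2] len=-1 & 0x3 = 0x3; word=0xee
word = 0xee → little-endian bytes:
  [0]=0xee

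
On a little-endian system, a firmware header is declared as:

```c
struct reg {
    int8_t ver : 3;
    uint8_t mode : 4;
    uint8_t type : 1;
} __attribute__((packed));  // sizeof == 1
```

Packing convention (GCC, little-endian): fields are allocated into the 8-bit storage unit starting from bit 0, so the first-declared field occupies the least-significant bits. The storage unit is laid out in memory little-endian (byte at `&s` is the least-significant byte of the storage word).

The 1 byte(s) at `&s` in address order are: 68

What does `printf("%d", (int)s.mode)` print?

13

[0]=0x68 (little-endian) → word 0x68
ver [0+:3] = (word>>0) & 0x7 = 0
mode [3+:4] = (word>>3) & 0xf = 13  ←
type [7+:1] = (word>>7) & 0x1 = 0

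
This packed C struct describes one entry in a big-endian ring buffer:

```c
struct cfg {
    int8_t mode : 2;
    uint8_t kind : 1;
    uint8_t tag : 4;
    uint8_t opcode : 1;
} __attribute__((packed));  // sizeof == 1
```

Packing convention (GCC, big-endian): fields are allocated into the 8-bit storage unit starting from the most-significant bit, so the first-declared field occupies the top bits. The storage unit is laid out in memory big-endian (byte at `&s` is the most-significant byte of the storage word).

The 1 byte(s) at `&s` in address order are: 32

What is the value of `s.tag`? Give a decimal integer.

9

[0]=0x32 (big-endian) → word 0x32
mode [6+:2] = (word>>6) & 0x3 = 0
kind [5+:1] = (word>>5) & 0x1 = 1
tag [1+:4] = (word>>1) & 0xf = 9  ←
opcode [0+:1] = (word>>0) & 0x1 = 0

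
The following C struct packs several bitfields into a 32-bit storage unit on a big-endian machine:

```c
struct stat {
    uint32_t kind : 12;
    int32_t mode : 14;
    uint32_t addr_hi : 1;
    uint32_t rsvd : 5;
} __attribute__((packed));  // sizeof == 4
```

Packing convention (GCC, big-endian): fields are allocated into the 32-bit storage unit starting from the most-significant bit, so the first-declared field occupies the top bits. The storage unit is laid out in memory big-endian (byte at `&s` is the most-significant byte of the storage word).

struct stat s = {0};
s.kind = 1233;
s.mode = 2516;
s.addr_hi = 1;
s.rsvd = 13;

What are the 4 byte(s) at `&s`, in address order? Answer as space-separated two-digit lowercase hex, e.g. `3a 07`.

4d 12 75 2d

kind (12b) val=1233 bits=0x4d1 at bit 20: 0x4d100000
mode (14b) val=2516 bits=0x9d4 at bit 6: 0x4d127500
addr_hi (1b) val=1 bits=0x1 at bit 5: 0x4d127520
rsvd (5b) val=13 bits=0xd at bit 0: 0x4d12752d
word = 0x4d12752d → big-endian bytes:
  [0]=0x4d  [1]=0x12  [2]=0x75  [3]=0x2d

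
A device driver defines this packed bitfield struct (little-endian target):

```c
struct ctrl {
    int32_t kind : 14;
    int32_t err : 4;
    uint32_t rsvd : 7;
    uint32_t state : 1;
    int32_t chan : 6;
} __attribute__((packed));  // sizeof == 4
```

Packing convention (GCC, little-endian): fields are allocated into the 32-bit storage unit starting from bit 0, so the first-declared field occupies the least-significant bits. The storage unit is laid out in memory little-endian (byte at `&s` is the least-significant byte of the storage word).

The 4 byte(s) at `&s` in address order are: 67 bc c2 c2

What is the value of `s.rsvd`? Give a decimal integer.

[0]=0x67 [1]=0xbc [2]=0xc2 [3]=0xc2 (little-endian) → word 0xc2c2bc67
kind:14 @ bit 0 → (0xc2c2bc67>>0)&0x3fff = 0x3c67
err:4 @ bit 14 → (0xc2c2bc67>>14)&0xf = 0xa
rsvd:7 @ bit 18 → (0xc2c2bc67>>18)&0x7f = 0x30  ←
state:1 @ bit 25 → (0xc2c2bc67>>25)&0x1 = 0x1
chan:6 @ bit 26 → (0xc2c2bc67>>26)&0x3f = 0x30

48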